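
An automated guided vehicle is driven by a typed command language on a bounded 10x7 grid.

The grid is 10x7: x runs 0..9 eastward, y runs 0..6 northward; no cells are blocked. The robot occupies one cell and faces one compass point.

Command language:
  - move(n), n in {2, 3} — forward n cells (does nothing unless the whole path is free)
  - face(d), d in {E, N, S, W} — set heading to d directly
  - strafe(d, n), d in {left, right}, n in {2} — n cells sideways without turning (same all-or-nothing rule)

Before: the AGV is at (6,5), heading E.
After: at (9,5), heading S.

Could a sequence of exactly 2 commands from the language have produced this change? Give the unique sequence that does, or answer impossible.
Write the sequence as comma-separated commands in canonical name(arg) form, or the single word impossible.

key: order matters: swapping move(3) and face(S) lands elsewhere
from: at (6,5), heading E
[1] after move(3): at (9,5), heading E
[2] after face(S): at (9,5), heading S
no other 2-command option fits: unique.

move(3), face(S)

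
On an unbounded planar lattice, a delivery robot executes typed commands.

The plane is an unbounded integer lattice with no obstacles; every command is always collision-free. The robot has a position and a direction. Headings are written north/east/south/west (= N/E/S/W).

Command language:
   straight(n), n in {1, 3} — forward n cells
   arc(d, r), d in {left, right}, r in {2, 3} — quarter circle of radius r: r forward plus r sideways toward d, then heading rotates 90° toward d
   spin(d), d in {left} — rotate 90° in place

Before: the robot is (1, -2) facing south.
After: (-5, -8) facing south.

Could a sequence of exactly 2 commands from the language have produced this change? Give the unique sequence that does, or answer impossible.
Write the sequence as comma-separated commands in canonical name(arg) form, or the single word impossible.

key: heading stays S — rotations cancel among the 2 commands
initial: (1, -2) facing south
t=1 arc(right, 3) ⇒ (-2, -5) facing west
t=2 arc(left, 3) ⇒ (-5, -8) facing south
all 49 alternatives checked — unique.

arc(right, 3), arc(left, 3)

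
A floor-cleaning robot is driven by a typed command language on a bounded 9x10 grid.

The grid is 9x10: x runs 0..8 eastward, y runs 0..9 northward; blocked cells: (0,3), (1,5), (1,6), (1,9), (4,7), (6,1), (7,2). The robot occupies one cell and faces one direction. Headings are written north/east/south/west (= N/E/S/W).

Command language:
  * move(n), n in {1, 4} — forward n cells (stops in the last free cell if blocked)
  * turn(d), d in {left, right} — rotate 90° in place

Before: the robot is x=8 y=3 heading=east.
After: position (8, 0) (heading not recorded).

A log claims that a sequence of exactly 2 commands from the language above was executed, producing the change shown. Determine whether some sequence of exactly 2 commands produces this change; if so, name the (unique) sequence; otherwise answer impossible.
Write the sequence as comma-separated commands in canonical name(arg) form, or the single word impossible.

turn(right), move(4)

key: order matters: swapping turn(right) and move(4) lands elsewhere
initial: x=8 y=3 heading=east
1. turn(right) → x=8 y=3 heading=south
2. move(4) → x=8 y=0 heading=south
no rival 2-sequence matches.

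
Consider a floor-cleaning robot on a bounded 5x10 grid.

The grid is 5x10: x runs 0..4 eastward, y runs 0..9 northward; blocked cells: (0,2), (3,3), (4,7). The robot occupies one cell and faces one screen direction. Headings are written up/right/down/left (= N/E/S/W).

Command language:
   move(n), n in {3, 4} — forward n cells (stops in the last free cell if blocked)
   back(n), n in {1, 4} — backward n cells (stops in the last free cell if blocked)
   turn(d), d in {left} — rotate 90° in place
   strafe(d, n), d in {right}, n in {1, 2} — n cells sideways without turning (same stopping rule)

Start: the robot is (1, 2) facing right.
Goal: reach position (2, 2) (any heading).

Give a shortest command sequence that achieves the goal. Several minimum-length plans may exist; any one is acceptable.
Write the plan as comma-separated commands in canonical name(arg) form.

from: (1, 2) facing right
step 1 (turn(left)): (1, 2) facing up
step 2 (strafe(right, 1)): (2, 2) facing up
no 1-step plan works, so 2 is optimal.

turn(left), strafe(right, 1)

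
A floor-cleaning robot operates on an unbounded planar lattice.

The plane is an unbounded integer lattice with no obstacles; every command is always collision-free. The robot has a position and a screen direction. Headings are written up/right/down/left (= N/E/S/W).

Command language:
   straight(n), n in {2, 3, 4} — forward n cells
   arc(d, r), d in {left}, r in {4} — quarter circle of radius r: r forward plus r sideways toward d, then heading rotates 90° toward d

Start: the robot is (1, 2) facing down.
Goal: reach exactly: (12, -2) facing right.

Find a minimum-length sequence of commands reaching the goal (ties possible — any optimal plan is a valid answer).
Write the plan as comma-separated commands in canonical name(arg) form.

arc(left, 4), straight(3), straight(4)

start: (1, 2) facing down
1. arc(left, 4) → (5, -2) facing right
2. straight(3) → (8, -2) facing right
3. straight(4) → (12, -2) facing right
nothing shorter than 3 reaches the goal.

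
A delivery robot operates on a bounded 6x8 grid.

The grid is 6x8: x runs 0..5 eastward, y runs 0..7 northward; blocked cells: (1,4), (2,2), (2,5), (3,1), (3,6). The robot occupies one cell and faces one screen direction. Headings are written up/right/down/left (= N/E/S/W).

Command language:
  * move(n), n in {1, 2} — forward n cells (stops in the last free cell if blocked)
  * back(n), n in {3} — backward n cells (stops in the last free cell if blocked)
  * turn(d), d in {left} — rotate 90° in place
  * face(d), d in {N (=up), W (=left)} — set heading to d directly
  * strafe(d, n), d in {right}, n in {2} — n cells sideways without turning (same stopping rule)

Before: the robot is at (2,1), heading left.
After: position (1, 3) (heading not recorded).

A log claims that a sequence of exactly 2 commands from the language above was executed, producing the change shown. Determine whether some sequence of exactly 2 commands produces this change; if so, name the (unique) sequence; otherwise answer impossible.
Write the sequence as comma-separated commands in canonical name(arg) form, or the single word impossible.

move(1), strafe(right, 2)

key: order matters: swapping move(1) and strafe(right, 2) lands elsewhere
t0: at (2,1), heading left
t=1 move(1) ⇒ at (1,1), heading left
t=2 strafe(right, 2) ⇒ at (1,3), heading left
uniquely the one of 49 2-step routes that fits.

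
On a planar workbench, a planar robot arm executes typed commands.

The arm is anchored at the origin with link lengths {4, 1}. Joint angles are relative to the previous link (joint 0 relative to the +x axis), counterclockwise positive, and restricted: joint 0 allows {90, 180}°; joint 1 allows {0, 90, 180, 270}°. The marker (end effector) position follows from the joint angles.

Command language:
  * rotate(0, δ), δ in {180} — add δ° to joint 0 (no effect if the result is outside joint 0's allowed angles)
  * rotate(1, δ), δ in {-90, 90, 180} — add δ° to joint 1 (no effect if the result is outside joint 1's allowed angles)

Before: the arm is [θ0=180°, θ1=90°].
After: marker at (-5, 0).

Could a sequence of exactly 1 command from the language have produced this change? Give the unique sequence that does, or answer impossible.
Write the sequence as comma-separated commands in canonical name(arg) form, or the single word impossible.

t0: [θ0=180°, θ1=90°]
[1] after rotate(1, -90): [θ0=180°, θ1=0°]
no other 1-command option fits: unique.

rotate(1, -90)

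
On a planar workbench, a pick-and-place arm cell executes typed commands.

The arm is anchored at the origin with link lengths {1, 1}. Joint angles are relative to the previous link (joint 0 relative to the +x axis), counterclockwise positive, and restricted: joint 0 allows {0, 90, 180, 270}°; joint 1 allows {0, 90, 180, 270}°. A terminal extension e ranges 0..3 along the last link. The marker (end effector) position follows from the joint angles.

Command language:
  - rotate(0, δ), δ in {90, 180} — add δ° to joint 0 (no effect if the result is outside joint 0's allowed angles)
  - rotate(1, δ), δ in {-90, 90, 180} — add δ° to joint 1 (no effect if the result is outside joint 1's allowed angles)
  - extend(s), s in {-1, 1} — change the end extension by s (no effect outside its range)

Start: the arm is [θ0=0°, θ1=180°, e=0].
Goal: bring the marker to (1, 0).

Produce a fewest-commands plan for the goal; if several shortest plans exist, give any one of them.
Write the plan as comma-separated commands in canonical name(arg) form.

extend(1), rotate(0, 180)

start: [θ0=0°, θ1=180°, e=0]
[1] after extend(1): [θ0=0°, θ1=180°, e=1]
[2] after rotate(0, 180): [θ0=180°, θ1=180°, e=1]
minimal: 2 command(s), checked below 2.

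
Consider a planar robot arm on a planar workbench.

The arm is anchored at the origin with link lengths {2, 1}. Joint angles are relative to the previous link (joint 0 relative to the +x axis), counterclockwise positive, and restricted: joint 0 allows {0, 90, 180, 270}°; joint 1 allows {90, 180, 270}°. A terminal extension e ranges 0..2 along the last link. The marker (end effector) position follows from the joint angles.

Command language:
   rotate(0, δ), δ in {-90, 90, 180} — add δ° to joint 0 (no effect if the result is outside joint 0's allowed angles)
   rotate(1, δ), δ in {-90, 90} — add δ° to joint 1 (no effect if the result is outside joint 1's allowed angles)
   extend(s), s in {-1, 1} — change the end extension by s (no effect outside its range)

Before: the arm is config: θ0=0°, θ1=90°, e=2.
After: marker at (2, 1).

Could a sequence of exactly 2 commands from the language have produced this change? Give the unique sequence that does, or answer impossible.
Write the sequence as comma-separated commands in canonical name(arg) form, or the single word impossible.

begin: config: θ0=0°, θ1=90°, e=2
1. extend(-1) → config: θ0=0°, θ1=90°, e=1
2. extend(-1) → config: θ0=0°, θ1=90°, e=0
all 49 alternatives checked — unique.

extend(-1), extend(-1)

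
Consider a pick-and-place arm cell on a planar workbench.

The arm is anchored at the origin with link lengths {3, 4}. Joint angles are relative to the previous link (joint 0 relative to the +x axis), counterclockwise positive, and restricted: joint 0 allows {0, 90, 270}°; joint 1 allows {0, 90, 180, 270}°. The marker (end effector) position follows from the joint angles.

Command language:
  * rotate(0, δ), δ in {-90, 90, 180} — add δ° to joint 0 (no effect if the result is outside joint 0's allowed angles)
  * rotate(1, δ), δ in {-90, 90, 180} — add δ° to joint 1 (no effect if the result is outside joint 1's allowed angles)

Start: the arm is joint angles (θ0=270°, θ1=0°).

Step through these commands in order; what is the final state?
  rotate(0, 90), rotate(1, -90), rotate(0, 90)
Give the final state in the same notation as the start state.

joint angles (θ0=90°, θ1=270°)

initial: joint angles (θ0=270°, θ1=0°)
1. rotate(0, 90) → joint angles (θ0=0°, θ1=0°)
2. rotate(1, -90) → joint angles (θ0=0°, θ1=270°)
3. rotate(0, 90) → joint angles (θ0=90°, θ1=270°)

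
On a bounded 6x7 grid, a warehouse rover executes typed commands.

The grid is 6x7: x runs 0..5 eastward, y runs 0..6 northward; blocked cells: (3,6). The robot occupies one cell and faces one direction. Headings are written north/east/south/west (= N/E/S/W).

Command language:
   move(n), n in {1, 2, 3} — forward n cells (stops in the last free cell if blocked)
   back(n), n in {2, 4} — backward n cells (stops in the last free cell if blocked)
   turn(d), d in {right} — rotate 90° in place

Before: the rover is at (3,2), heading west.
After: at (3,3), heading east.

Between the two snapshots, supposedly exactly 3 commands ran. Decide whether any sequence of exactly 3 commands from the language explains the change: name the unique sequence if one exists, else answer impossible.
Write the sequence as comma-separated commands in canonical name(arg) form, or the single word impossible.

turn(right), move(1), turn(right)

key: cell and facing (now E) both changed — the 3 commands mix motion and turning
initial: at (3,2), heading west
[1] after turn(right): at (3,2), heading north
[2] after move(1): at (3,3), heading north
[3] after turn(right): at (3,3), heading east
no rival 3-sequence matches.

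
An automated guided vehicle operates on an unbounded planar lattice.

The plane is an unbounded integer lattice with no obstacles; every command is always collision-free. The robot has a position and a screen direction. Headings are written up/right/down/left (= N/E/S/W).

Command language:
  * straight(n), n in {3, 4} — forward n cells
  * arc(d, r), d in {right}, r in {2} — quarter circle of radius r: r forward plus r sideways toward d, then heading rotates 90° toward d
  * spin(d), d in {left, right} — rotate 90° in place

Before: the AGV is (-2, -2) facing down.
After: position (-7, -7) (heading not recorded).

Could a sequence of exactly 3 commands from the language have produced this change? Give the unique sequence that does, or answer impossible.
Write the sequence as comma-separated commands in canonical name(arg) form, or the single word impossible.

initial: (-2, -2) facing down
t=1 straight(3) ⇒ (-2, -5) facing down
t=2 arc(right, 2) ⇒ (-4, -7) facing left
t=3 straight(3) ⇒ (-7, -7) facing left
all 125 alternatives checked — unique.

straight(3), arc(right, 2), straight(3)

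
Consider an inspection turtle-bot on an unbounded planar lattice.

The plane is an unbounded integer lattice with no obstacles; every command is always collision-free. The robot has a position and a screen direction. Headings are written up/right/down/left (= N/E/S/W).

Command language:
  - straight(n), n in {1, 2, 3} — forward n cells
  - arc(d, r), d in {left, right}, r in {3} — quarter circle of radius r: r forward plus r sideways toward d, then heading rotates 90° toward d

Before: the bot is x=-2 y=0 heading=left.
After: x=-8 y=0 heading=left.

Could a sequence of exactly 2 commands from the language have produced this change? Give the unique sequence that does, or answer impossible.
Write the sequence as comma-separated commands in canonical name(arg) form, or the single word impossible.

straight(3), straight(3)

key: heading stays W — no command in the sequence turns
t0: x=-2 y=0 heading=left
step 1 (straight(3)): x=-5 y=0 heading=left
step 2 (straight(3)): x=-8 y=0 heading=left
uniquely the one of 25 2-step routes that fits.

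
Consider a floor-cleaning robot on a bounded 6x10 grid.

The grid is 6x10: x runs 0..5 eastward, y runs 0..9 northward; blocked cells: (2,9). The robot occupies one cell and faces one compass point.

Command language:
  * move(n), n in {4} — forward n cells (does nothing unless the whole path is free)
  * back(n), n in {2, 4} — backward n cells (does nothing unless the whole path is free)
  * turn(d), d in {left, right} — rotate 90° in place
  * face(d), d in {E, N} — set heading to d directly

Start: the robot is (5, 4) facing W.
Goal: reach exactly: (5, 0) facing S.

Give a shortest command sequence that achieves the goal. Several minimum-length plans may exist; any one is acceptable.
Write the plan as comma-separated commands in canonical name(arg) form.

from: (5, 4) facing W
1. turn(left) → (5, 4) facing S
2. move(4) → (5, 0) facing S
shorter routes all fall short; 2 is best.

turn(left), move(4)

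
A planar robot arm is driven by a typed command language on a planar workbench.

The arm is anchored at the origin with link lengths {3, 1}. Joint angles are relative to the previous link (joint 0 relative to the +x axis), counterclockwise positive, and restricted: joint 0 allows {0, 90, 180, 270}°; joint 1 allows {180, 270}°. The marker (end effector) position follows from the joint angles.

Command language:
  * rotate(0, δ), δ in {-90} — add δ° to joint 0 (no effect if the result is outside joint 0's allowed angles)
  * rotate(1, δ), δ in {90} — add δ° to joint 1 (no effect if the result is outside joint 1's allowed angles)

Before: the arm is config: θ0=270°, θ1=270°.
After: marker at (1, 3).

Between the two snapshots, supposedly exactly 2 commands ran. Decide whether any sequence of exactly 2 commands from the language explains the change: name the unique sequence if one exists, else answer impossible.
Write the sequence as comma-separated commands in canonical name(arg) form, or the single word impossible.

from: config: θ0=270°, θ1=270°
t=1 rotate(0, -90) ⇒ config: θ0=180°, θ1=270°
t=2 rotate(0, -90) ⇒ config: θ0=90°, θ1=270°
no rival 2-sequence matches.

rotate(0, -90), rotate(0, -90)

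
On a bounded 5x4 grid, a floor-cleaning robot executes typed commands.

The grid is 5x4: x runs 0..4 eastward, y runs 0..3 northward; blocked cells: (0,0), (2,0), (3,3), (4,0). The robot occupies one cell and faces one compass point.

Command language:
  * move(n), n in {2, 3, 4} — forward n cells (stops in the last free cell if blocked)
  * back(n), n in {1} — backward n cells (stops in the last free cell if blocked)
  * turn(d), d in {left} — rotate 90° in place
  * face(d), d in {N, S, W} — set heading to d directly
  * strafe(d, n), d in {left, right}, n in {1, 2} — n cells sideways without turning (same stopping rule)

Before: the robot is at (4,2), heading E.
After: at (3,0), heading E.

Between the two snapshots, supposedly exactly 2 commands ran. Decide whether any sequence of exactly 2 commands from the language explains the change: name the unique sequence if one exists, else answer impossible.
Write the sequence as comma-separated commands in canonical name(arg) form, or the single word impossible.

back(1), strafe(right, 2)

key: still facing E at the end — nothing in the sequence rotates
t0: at (4,2), heading E
1. back(1) → at (3,2), heading E
2. strafe(right, 2) → at (3,0), heading E
no rival 2-sequence matches.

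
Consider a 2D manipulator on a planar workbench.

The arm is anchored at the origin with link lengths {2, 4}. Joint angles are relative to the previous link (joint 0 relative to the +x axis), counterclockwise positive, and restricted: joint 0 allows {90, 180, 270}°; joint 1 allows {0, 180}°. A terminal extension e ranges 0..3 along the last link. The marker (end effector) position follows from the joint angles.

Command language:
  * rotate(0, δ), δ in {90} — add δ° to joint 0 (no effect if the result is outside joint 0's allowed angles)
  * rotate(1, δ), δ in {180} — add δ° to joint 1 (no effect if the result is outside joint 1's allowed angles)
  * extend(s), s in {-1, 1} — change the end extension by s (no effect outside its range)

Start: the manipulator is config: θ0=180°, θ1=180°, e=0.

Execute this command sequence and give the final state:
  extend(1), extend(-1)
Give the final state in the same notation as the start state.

start: config: θ0=180°, θ1=180°, e=0
step 1 (extend(1)): config: θ0=180°, θ1=180°, e=1
step 2 (extend(-1)): config: θ0=180°, θ1=180°, e=0

config: θ0=180°, θ1=180°, e=0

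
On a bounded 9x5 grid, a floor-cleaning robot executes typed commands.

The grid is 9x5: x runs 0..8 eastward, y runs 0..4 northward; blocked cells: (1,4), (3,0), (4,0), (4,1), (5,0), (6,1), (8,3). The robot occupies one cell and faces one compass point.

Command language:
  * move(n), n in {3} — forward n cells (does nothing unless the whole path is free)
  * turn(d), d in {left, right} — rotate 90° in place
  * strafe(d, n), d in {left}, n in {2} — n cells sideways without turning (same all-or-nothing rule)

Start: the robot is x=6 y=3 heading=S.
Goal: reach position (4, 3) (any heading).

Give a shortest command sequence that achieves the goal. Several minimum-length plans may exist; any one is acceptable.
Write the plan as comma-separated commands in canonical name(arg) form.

start: x=6 y=3 heading=S
t=1 turn(right) ⇒ x=6 y=3 heading=W
t=2 turn(right) ⇒ x=6 y=3 heading=N
t=3 strafe(left, 2) ⇒ x=4 y=3 heading=N
no 2-step plan works, so 3 is optimal.

turn(right), turn(right), strafe(left, 2)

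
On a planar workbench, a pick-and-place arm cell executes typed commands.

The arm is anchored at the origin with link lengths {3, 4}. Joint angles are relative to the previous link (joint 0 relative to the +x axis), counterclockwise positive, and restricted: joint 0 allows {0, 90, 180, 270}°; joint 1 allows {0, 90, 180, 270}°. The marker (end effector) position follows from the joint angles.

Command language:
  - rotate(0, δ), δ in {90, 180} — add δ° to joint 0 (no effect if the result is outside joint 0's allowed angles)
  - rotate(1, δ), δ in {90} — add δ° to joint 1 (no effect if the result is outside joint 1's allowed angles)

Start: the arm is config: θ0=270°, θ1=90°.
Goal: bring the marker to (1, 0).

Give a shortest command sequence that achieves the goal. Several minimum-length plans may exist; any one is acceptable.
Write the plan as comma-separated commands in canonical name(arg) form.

initial: config: θ0=270°, θ1=90°
t=1 rotate(0, 180) ⇒ config: θ0=90°, θ1=90°
t=2 rotate(0, 90) ⇒ config: θ0=180°, θ1=90°
t=3 rotate(1, 90) ⇒ config: θ0=180°, θ1=180°
nothing shorter than 3 reaches the goal.

rotate(0, 180), rotate(0, 90), rotate(1, 90)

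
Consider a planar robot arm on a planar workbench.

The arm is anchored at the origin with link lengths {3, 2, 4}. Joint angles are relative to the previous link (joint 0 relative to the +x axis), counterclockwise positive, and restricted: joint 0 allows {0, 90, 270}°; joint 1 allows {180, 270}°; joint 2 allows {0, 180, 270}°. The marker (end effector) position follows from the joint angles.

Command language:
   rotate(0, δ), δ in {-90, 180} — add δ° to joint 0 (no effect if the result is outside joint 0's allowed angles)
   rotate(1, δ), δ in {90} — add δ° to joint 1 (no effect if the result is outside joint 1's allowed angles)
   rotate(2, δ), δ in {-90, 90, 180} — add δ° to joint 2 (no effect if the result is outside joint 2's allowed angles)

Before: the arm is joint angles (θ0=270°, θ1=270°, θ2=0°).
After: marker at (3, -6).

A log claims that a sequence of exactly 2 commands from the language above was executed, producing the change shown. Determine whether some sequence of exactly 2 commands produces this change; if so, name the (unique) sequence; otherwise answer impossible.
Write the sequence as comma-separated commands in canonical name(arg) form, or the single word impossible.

key: running rotate(0, -90) before rotate(0, 180) would end elsewhere — order is forced
t0: joint angles (θ0=270°, θ1=270°, θ2=0°)
t=1 rotate(0, 180) ⇒ joint angles (θ0=90°, θ1=270°, θ2=0°)
t=2 rotate(0, -90) ⇒ joint angles (θ0=0°, θ1=270°, θ2=0°)
no rival 2-sequence matches.

rotate(0, 180), rotate(0, -90)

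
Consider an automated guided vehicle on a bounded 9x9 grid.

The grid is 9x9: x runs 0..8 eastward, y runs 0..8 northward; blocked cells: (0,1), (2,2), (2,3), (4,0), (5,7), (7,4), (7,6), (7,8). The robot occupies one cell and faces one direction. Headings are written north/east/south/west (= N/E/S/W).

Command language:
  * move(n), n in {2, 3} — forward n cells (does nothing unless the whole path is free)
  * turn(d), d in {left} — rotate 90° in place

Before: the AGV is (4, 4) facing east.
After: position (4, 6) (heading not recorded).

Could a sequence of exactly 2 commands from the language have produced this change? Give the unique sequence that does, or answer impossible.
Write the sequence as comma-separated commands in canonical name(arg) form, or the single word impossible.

turn(left), move(2)

key: order matters: swapping turn(left) and move(2) lands elsewhere
from: (4, 4) facing east
1. turn(left) → (4, 4) facing north
2. move(2) → (4, 6) facing north
uniquely the one of 9 2-step routes that fits.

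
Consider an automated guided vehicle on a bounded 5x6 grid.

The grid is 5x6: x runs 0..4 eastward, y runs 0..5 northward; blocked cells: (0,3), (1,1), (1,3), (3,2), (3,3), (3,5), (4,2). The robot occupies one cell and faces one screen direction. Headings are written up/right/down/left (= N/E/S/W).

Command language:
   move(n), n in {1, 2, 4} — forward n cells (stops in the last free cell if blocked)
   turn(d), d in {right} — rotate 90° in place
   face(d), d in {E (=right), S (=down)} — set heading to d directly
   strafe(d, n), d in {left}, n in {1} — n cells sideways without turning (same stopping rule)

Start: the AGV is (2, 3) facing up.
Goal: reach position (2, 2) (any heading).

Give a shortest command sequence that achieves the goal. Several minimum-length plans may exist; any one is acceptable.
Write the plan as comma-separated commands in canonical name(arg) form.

face(S), move(1)

initial: (2, 3) facing up
step 1 (face(S)): (2, 3) facing down
step 2 (move(1)): (2, 2) facing down
no 1-step plan works, so 2 is optimal.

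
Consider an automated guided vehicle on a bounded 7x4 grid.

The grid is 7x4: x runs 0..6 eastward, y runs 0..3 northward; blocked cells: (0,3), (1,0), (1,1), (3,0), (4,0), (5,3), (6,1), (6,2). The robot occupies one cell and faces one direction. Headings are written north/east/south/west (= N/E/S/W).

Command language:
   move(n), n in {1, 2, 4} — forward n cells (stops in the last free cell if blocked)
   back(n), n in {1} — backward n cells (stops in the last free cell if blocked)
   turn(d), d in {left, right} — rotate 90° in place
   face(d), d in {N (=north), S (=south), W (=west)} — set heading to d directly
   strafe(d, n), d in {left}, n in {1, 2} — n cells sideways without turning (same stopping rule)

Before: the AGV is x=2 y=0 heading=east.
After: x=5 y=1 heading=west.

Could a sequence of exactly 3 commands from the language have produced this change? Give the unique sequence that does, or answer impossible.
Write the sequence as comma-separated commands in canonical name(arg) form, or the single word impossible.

key: running face(W) before strafe(left, 1) would end elsewhere — order is forced
start: x=2 y=0 heading=east
[1] after strafe(left, 1): x=2 y=1 heading=east
[2] after move(4): x=5 y=1 heading=east
[3] after face(W): x=5 y=1 heading=west
no other 3-command option fits: unique.

strafe(left, 1), move(4), face(W)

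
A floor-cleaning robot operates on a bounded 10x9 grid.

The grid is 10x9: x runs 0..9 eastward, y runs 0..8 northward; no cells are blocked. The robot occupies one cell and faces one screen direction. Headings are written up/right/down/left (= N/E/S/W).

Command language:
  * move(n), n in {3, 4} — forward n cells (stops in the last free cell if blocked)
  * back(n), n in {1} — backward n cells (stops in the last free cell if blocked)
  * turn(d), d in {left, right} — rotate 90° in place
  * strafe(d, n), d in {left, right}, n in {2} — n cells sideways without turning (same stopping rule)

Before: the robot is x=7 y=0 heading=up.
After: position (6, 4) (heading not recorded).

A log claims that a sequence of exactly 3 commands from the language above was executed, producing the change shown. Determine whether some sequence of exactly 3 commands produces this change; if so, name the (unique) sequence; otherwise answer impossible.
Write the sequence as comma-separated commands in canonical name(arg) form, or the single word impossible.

key: running back(1) before move(4) would end elsewhere — order is forced
initial: x=7 y=0 heading=up
1. move(4) → x=7 y=4 heading=up
2. turn(right) → x=7 y=4 heading=right
3. back(1) → x=6 y=4 heading=right
all 343 alternatives checked — unique.

move(4), turn(right), back(1)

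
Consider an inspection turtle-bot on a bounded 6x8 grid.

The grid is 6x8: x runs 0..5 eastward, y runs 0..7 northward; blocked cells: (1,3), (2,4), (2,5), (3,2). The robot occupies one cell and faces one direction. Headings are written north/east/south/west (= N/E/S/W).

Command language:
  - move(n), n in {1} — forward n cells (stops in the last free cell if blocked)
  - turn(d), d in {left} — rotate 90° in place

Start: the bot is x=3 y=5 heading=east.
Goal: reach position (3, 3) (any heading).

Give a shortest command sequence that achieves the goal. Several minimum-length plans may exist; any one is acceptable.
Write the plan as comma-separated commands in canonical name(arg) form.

start: x=3 y=5 heading=east
step 1 (turn(left)): x=3 y=5 heading=north
step 2 (turn(left)): x=3 y=5 heading=west
step 3 (turn(left)): x=3 y=5 heading=south
step 4 (move(1)): x=3 y=4 heading=south
step 5 (move(1)): x=3 y=3 heading=south
minimal: 5 command(s), checked below 5.

turn(left), turn(left), turn(left), move(1), move(1)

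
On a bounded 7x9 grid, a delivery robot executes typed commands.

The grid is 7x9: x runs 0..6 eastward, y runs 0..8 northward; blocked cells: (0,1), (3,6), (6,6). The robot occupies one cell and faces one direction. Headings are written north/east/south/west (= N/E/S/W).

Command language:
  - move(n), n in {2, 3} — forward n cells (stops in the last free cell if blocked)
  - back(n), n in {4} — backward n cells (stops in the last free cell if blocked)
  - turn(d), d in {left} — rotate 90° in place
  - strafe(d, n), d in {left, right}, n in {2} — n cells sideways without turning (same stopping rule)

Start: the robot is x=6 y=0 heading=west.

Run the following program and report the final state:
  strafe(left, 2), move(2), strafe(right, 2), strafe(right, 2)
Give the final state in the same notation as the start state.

from: x=6 y=0 heading=west
[1] after strafe(left, 2): x=6 y=0 heading=west
[2] after move(2): x=4 y=0 heading=west
[3] after strafe(right, 2): x=4 y=2 heading=west
[4] after strafe(right, 2): x=4 y=4 heading=west

x=4 y=4 heading=west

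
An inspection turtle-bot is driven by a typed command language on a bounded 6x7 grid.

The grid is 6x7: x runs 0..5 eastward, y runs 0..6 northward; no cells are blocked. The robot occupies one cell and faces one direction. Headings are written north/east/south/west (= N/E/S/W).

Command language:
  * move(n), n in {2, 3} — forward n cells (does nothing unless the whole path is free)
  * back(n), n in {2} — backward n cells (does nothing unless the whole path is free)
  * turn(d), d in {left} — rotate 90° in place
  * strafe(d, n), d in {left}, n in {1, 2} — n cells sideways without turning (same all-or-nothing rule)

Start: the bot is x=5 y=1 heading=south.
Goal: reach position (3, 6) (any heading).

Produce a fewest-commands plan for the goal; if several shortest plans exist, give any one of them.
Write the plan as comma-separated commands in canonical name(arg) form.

t0: x=5 y=1 heading=south
t=1 turn(left) ⇒ x=5 y=1 heading=east
t=2 turn(left) ⇒ x=5 y=1 heading=north
t=3 move(3) ⇒ x=5 y=4 heading=north
t=4 move(2) ⇒ x=5 y=6 heading=north
t=5 strafe(left, 2) ⇒ x=3 y=6 heading=north
shorter routes all fall short; 5 is best.

turn(left), turn(left), move(3), move(2), strafe(left, 2)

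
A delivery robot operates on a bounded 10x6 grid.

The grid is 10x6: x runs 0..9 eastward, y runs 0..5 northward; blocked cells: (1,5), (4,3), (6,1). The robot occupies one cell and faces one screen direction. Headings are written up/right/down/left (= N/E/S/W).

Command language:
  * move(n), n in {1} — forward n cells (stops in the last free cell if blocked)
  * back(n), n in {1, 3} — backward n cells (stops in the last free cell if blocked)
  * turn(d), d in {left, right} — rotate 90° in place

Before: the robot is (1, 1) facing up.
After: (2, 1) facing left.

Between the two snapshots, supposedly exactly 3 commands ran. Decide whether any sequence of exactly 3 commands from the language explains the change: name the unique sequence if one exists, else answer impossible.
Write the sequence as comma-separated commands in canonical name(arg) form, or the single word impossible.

impossible

every 3-command combo misses the target.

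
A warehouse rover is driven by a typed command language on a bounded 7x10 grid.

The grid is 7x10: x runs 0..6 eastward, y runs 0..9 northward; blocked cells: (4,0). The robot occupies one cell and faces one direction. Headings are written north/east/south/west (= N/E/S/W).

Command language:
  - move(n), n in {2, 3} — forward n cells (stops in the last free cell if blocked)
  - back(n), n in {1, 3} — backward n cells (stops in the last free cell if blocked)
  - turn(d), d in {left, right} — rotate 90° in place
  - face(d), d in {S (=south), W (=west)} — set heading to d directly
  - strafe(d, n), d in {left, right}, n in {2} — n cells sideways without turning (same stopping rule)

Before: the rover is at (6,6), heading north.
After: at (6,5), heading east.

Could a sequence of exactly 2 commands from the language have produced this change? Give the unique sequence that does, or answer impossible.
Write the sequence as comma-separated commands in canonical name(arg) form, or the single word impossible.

back(1), turn(right)

key: running turn(right) before back(1) would end elsewhere — order is forced
begin: at (6,6), heading north
[1] after back(1): at (6,5), heading north
[2] after turn(right): at (6,5), heading east
no other 2-command option fits: unique.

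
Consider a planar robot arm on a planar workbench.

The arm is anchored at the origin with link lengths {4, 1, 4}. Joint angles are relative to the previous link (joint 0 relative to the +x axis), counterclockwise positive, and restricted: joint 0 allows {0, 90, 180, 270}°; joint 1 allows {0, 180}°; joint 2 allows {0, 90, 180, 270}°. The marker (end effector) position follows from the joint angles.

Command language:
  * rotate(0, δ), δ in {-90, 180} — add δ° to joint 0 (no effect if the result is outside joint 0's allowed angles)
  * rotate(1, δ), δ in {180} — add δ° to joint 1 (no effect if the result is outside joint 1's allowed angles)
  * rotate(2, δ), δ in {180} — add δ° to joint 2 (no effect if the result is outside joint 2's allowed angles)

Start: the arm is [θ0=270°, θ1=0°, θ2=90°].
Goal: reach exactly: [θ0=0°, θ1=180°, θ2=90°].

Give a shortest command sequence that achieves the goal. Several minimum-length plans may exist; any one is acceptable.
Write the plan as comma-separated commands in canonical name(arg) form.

from: [θ0=270°, θ1=0°, θ2=90°]
1. rotate(1, 180) → [θ0=270°, θ1=180°, θ2=90°]
2. rotate(0, 180) → [θ0=90°, θ1=180°, θ2=90°]
3. rotate(0, -90) → [θ0=0°, θ1=180°, θ2=90°]
shorter routes all fall short; 3 is best.

rotate(1, 180), rotate(0, 180), rotate(0, -90)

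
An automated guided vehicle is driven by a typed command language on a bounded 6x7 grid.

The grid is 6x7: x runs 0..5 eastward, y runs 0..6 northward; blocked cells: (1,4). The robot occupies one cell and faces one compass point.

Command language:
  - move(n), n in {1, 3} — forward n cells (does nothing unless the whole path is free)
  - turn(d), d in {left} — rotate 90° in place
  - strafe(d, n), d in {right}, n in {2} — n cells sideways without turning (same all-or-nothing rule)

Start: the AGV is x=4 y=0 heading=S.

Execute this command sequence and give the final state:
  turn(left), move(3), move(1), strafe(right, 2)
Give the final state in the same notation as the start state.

x=5 y=0 heading=E

from: x=4 y=0 heading=S
step 1 (turn(left)): x=4 y=0 heading=E
step 2 (move(3)): x=4 y=0 heading=E
step 3 (move(1)): x=5 y=0 heading=E
step 4 (strafe(right, 2)): x=5 y=0 heading=E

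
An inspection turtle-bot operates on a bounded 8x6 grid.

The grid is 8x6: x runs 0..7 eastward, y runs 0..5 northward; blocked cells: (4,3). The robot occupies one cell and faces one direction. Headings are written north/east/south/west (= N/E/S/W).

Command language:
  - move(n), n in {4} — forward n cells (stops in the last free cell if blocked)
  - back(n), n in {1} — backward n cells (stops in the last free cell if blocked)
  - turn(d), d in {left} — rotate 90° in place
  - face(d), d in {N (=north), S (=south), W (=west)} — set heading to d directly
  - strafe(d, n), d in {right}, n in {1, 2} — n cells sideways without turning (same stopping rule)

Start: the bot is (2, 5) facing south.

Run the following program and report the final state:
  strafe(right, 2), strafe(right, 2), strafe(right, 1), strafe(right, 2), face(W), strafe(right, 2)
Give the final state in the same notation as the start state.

from: (2, 5) facing south
[1] after strafe(right, 2): (0, 5) facing south
[2] after strafe(right, 2): (0, 5) facing south
[3] after strafe(right, 1): (0, 5) facing south
[4] after strafe(right, 2): (0, 5) facing south
[5] after face(W): (0, 5) facing west
[6] after strafe(right, 2): (0, 5) facing west

(0, 5) facing west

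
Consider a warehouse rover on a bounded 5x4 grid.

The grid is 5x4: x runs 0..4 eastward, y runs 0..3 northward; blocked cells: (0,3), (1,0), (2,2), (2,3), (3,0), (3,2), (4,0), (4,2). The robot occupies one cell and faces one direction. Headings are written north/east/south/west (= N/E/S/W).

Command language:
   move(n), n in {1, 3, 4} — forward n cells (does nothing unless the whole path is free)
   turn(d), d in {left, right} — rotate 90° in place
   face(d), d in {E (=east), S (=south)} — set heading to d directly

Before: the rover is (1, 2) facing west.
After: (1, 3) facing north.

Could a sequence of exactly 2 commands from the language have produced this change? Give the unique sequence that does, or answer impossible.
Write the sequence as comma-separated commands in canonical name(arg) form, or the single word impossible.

turn(right), move(1)

key: running move(1) before turn(right) would end elsewhere — order is forced
begin: (1, 2) facing west
t=1 turn(right) ⇒ (1, 2) facing north
t=2 move(1) ⇒ (1, 3) facing north
uniquely the one of 49 2-step routes that fits.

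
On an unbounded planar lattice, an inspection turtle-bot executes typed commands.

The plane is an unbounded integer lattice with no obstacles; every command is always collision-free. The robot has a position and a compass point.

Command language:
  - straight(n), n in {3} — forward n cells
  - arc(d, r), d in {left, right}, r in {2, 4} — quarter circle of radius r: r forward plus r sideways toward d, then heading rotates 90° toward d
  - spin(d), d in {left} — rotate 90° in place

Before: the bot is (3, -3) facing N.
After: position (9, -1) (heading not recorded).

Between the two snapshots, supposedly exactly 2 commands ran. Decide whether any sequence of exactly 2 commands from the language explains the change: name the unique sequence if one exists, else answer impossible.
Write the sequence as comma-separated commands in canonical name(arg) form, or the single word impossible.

key: order matters: swapping arc(right, 4) and arc(right, 2) lands elsewhere
from: (3, -3) facing N
step 1 (arc(right, 4)): (7, 1) facing E
step 2 (arc(right, 2)): (9, -1) facing S
no other 2-command option fits: unique.

arc(right, 4), arc(right, 2)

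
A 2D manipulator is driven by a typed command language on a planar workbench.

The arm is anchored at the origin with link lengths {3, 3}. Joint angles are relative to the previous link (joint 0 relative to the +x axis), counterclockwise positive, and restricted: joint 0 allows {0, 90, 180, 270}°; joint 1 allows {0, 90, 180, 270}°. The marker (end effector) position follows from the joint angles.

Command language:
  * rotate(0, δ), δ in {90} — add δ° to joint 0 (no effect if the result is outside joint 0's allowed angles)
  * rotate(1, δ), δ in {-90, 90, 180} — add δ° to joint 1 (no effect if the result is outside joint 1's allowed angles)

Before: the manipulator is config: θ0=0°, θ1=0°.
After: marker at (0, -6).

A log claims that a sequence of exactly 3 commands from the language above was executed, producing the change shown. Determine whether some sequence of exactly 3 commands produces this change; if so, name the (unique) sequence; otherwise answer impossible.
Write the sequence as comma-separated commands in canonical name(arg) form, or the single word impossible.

t0: config: θ0=0°, θ1=0°
step 1 (rotate(0, 90)): config: θ0=90°, θ1=0°
step 2 (rotate(0, 90)): config: θ0=180°, θ1=0°
step 3 (rotate(0, 90)): config: θ0=270°, θ1=0°
all 64 alternatives checked — unique.

rotate(0, 90), rotate(0, 90), rotate(0, 90)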